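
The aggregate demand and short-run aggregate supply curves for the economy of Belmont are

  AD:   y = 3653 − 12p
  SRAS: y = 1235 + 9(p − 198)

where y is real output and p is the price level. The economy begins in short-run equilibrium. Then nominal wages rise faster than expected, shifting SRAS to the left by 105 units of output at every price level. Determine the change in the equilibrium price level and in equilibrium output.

This is a negative supply shock: SRAS shifts left.
New SRAS: y = 9p − 652.
Set AD = SRAS: 3653 − 12p = 9p − 652, so 4305 = 21p and p = 205.
y = 3653 − 12·205 = 1193.
Initially p = 200, y = 1253, so Δp = +5 and Δy = -60.

Δp = +5, Δy = -60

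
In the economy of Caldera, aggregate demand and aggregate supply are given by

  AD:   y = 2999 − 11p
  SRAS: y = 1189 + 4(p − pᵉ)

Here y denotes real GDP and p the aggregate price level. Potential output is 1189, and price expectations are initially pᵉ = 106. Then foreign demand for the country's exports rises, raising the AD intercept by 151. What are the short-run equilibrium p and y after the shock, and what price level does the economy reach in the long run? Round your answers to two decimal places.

AD shifts right: new AD is y = 3150 − 11p. With pᵉ = 106, SRAS is y = 765 + 4p.
Short run: 3150 − 11p = 765 + 4p gives 2385 = 15p, so p = 159.00 and y = 3150 − 11p = 1401.00.
y = 1401.00 is above potential 1189; expectations adjust and SRAS shifts left until y = 1189.
Long run: on the new AD curve, 1189 = 3150 − 11p gives p = 178.27.

Short run: p = 159.00, y = 1401.00. Long run: p = 178.27.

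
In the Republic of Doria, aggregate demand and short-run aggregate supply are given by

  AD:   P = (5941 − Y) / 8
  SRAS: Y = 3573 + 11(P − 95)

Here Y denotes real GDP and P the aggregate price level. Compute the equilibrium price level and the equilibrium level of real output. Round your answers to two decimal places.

Write SRAS as Y = 3573 + 11P − 1045 = 2528 + 11P.
Rearrange AD to Y = 5941 − 8P.
Set AD = SRAS: 5941 − 8P = 2528 + 11P, so 3413 = 19P and P = 179.63.
Substituting into AD, Y = 5941 − 8P = 4503.95.

P = 179.63, Y = 4503.95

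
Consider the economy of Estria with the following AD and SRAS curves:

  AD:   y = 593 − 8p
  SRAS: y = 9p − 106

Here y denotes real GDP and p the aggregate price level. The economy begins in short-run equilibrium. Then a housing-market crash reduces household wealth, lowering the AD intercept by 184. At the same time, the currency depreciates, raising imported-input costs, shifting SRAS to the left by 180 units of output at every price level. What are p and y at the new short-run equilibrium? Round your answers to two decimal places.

After both shocks: AD is y = 409 − 8p and SRAS is y = 9p − 286.
Setting them equal: 695 = 17p, so p = 40.88.
Substituting into AD, y = 81.94.

p = 40.88, y = 81.94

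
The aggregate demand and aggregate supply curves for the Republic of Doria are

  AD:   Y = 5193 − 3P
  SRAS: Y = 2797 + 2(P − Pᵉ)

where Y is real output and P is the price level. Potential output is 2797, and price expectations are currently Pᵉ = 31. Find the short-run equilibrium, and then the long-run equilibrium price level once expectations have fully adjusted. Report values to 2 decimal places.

Short run: with Pᵉ = 31, SRAS is Y = 2735 + 2P. Setting AD = SRAS gives 2458 = 5P, so P = 491.60 and Y = 5193 − 3P = 3718.20.
Output 3718.20 is above potential 2797, so over time expected prices rise and SRAS shifts left until Y returns to 2797.
Long run: Y = 2797 on the AD curve gives 2797 = 5193 − 3P, so P = 798.67.

Short run: P = 491.60, Y = 3718.20. Long run: P = 798.67.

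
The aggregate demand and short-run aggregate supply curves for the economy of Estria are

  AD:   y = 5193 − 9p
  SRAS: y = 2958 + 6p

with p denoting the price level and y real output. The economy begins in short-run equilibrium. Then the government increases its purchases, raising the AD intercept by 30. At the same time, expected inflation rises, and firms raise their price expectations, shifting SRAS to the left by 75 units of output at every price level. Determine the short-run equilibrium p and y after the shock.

After both shocks: AD is y = 5223 − 9p and SRAS is y = 2883 + 6p.
Setting them equal: 2340 = 15p, so p = 156.
y = 5223 − 9·156 = 3819.

p = 156, y = 3819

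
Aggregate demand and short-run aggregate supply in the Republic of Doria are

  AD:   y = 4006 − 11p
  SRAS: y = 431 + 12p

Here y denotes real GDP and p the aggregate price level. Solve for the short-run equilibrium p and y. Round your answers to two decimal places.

p = 155.43, y = 2296.22

Set AD = SRAS: 4006 − 11p = 431 + 12p, so 3575 = 23p and p = 155.43.
Substituting into AD, y = 4006 − 11p = 2296.22.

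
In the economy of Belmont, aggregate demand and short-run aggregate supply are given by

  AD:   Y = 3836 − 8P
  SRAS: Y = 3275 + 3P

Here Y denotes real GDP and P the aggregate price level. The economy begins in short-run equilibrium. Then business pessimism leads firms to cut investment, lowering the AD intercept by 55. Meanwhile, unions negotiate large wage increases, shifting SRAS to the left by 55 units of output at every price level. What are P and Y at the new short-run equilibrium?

After both shocks: AD is Y = 3781 − 8P and SRAS is Y = 3220 + 3P.
Setting them equal: 561 = 11P, so P = 51.
Y = 3781 − 8·51 = 3373.

P = 51, Y = 3373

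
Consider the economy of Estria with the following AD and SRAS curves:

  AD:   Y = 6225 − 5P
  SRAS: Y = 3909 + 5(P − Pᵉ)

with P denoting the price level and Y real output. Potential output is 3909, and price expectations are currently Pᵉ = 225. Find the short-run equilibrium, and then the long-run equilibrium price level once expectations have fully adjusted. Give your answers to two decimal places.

Short run: P = 344.10, Y = 4504.50. Long run: P = 463.20.

Short run: with Pᵉ = 225, SRAS is Y = 2784 + 5P. Setting AD = SRAS gives 3441 = 10P, so P = 344.10 and Y = 6225 − 5P = 4504.50.
Output 4504.50 is above potential 3909, so over time expected prices rise and SRAS shifts left until Y returns to 3909.
Long run: Y = 3909 on the AD curve gives 3909 = 6225 − 5P, so P = 463.20.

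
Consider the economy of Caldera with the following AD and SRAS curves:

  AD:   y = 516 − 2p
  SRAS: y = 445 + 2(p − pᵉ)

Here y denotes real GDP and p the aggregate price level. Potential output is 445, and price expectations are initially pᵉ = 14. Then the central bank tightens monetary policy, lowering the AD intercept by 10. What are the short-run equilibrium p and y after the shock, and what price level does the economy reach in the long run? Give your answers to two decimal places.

Short run: p = 22.25, y = 461.50. Long run: p = 30.50.

AD shifts left: new AD is y = 506 − 2p. With pᵉ = 14, SRAS is y = 417 + 2p.
Short run: 506 − 2p = 417 + 2p gives 89 = 4p, so p = 22.25 and y = 506 − 2p = 461.50.
y = 461.50 is above potential 445; expectations adjust and SRAS shifts left until y = 445.
Long run: on the new AD curve, 445 = 506 − 2p gives p = 30.50.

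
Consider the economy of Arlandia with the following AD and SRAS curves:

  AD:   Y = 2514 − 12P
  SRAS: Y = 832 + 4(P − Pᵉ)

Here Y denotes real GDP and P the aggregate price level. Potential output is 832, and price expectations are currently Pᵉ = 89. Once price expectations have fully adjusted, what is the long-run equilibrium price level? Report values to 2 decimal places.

Short run: with Pᵉ = 89, SRAS is Y = 476 + 4P. Setting AD = SRAS gives 2038 = 16P, so P = 127.38 and Y = 2514 − 12P = 985.50.
Output 985.50 is above potential 832, so over time expected prices rise and SRAS shifts left until Y returns to 832.
Long run: Y = 832 on the AD curve gives 832 = 2514 − 12P, so P = 140.17.

Long-run P = 140.17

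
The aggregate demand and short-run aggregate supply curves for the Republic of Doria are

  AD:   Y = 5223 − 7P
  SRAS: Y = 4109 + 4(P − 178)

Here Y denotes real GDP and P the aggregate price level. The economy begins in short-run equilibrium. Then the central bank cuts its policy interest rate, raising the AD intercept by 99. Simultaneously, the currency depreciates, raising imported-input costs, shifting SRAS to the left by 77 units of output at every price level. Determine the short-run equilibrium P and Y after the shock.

P = 182, Y = 4048

After both shocks: AD is Y = 5322 − 7P and SRAS is Y = 3320 + 4P.
Setting them equal: 2002 = 11P, so P = 182.
Y = 5322 − 7·182 = 4048.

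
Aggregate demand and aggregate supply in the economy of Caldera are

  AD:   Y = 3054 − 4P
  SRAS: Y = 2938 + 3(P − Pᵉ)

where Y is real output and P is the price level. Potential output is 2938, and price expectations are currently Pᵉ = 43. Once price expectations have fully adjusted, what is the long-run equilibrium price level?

Short run: with Pᵉ = 43, SRAS is Y = 2809 + 3P. Setting AD = SRAS gives 245 = 7P, so P = 35 and Y = 3054 − 4·35 = 2914.
Output 2914 is below potential 2938, so over time expected prices fall and SRAS shifts right until Y returns to 2938.
Long run: Y = 2938 on the AD curve gives 2938 = 3054 − 4P, so P = 29.

Long-run P = 29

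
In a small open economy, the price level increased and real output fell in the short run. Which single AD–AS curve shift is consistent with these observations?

P rose and Y fell. An AD shift moves P and Y in the same direction; an SRAS shift moves them in opposite directions.
Here P and Y moved in opposite directions, so the SRAS curve shifted.
Since Y fell, SRAS shifted left.

SRAS shifted left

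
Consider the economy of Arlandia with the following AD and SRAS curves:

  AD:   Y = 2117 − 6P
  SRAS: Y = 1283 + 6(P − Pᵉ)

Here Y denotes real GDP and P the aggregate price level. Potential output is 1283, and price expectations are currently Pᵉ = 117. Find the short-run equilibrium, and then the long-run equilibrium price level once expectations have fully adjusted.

Short run: with Pᵉ = 117, SRAS is Y = 581 + 6P. Setting AD = SRAS gives 1536 = 12P, so P = 128 and Y = 2117 − 6·128 = 1349.
Output 1349 is above potential 1283, so over time expected prices rise and SRAS shifts left until Y returns to 1283.
Long run: Y = 1283 on the AD curve gives 1283 = 2117 − 6P, so P = 139.

Short run: P = 128, Y = 1349. Long run: P = 139.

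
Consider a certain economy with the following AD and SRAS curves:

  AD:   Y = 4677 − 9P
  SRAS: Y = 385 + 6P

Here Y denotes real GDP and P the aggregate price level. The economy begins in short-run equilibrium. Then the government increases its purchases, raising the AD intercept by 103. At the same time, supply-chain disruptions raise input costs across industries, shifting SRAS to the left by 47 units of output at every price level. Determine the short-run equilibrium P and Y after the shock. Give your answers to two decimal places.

After both shocks: AD is Y = 4780 − 9P and SRAS is Y = 338 + 6P.
Setting them equal: 4442 = 15P, so P = 296.13.
Substituting into AD, Y = 2114.80.

P = 296.13, Y = 2114.80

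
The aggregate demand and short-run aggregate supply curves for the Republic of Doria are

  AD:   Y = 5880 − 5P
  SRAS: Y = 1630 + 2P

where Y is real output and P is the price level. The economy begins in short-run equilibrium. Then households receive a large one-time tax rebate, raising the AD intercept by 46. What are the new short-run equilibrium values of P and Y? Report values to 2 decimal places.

This is a positive demand shock: AD shifts right.
New AD: Y = 5926 − 5P.
Set AD = SRAS: 5926 − 5P = 1630 + 2P, so 4296 = 7P and P = 613.71.
Substituting into AD, Y = 2857.43.

P = 613.71, Y = 2857.43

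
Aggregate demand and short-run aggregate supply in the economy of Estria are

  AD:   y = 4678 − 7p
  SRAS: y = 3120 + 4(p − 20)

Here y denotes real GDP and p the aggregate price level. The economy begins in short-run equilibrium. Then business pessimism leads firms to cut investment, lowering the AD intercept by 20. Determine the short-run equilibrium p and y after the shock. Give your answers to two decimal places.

This is a negative demand shock: AD shifts left.
New AD: y = 4658 − 7p.
SRAS can be written y = 3040 + 4p.
Set AD = SRAS: 4658 − 7p = 3040 + 4p, so 1618 = 11p and p = 147.09.
Substituting into AD, y = 3628.36.

p = 147.09, y = 3628.36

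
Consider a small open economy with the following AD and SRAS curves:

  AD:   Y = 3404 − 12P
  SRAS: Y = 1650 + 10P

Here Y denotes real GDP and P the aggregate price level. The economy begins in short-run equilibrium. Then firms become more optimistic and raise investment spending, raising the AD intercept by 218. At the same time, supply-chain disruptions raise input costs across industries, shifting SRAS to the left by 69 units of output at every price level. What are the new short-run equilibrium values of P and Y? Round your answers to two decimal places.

P = 92.77, Y = 2508.73

After both shocks: AD is Y = 3622 − 12P and SRAS is Y = 1581 + 10P.
Setting them equal: 2041 = 22P, so P = 92.77.
Substituting into AD, Y = 2508.73.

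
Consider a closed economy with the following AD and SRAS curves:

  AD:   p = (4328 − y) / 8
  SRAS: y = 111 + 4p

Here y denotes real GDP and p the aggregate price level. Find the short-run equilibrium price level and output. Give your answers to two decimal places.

p = 351.42, y = 1516.67

Rearrange AD to y = 4328 − 8p.
Set AD = SRAS: 4328 − 8p = 111 + 4p, so 4217 = 12p and p = 351.42.
Substituting into AD, y = 4328 − 8p = 1516.67.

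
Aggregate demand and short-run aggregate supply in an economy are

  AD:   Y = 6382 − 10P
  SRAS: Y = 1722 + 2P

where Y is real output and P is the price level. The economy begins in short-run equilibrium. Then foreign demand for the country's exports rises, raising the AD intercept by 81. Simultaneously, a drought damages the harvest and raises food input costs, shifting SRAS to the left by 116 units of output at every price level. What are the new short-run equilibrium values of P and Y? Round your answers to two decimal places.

After both shocks: AD is Y = 6463 − 10P and SRAS is Y = 1606 + 2P.
Setting them equal: 4857 = 12P, so P = 404.75.
Substituting into AD, Y = 2415.50.

P = 404.75, Y = 2415.50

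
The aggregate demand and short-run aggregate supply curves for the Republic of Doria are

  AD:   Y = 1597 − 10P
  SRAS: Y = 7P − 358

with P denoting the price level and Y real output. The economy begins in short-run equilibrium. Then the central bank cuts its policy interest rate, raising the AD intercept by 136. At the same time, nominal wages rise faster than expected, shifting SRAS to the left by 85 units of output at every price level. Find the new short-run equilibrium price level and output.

After both shocks: AD is Y = 1733 − 10P and SRAS is Y = 7P − 443.
Setting them equal: 2176 = 17P, so P = 128.
Y = 1733 − 10·128 = 453.

P = 128, Y = 453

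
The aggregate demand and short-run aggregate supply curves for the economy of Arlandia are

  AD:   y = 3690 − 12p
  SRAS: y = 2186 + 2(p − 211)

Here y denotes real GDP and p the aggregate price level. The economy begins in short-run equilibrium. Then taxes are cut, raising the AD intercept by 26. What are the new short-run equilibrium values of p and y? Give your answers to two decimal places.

This is a positive demand shock: AD shifts right.
New AD: y = 3716 − 12p.
SRAS can be written y = 1764 + 2p.
Set AD = SRAS: 3716 − 12p = 1764 + 2p, so 1952 = 14p and p = 139.43.
Substituting into AD, y = 2042.86.

p = 139.43, y = 2042.86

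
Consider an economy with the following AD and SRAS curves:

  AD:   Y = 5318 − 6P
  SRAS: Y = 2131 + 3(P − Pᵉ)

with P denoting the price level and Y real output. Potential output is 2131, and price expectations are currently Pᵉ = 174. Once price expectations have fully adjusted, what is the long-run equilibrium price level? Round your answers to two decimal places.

Long-run P = 531.17

Short run: with Pᵉ = 174, SRAS is Y = 1609 + 3P. Setting AD = SRAS gives 3709 = 9P, so P = 412.11 and Y = 5318 − 6P = 2845.33.
Output 2845.33 is above potential 2131, so over time expected prices rise and SRAS shifts left until Y returns to 2131.
Long run: Y = 2131 on the AD curve gives 2131 = 5318 − 6P, so P = 531.17.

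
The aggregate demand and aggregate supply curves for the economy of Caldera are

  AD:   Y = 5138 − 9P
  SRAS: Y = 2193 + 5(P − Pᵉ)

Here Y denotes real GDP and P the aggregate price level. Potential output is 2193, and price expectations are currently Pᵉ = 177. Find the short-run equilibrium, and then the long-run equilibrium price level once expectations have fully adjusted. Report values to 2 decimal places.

Short run: P = 273.57, Y = 2675.86. Long run: P = 327.22.

Short run: with Pᵉ = 177, SRAS is Y = 1308 + 5P. Setting AD = SRAS gives 3830 = 14P, so P = 273.57 and Y = 5138 − 9P = 2675.86.
Output 2675.86 is above potential 2193, so over time expected prices rise and SRAS shifts left until Y returns to 2193.
Long run: Y = 2193 on the AD curve gives 2193 = 5138 − 9P, so P = 327.22.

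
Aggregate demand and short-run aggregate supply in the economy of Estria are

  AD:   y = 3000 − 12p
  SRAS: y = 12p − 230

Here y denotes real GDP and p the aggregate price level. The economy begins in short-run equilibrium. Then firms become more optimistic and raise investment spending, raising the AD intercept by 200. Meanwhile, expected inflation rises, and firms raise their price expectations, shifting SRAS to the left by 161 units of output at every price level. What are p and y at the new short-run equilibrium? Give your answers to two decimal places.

After both shocks: AD is y = 3200 − 12p and SRAS is y = 12p − 391.
Setting them equal: 3591 = 24p, so p = 149.63.
Substituting into AD, y = 1404.50.

p = 149.63, y = 1404.50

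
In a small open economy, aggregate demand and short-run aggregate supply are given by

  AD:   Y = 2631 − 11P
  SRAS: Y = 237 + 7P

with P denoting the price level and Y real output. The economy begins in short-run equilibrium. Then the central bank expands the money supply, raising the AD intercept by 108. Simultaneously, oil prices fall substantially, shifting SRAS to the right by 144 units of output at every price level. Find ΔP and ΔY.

After both shocks: AD is Y = 2739 − 11P and SRAS is Y = 381 + 7P.
Setting them equal: 2358 = 18P, so P = 131.
Y = 2739 − 11·131 = 1298.
Initially P = 133, Y = 1168, so ΔP = -2 and ΔY = +130.

ΔP = -2, ΔY = +130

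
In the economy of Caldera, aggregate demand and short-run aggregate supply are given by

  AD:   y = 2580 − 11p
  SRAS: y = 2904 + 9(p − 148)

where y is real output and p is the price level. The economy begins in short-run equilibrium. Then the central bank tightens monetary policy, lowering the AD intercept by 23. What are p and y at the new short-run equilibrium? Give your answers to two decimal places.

This is a negative demand shock: AD shifts left.
New AD: y = 2557 − 11p.
SRAS can be written y = 1572 + 9p.
Set AD = SRAS: 2557 − 11p = 1572 + 9p, so 985 = 20p and p = 49.25.
Substituting into AD, y = 2015.25.

p = 49.25, y = 2015.25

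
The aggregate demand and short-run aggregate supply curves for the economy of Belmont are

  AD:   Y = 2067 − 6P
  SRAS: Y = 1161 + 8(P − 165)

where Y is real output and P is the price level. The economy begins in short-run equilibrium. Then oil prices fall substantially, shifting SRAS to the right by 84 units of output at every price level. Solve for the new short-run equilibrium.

This is a positive supply shock: SRAS shifts right.
New SRAS: Y = 8P − 75.
Set AD = SRAS: 2067 − 6P = 8P − 75, so 2142 = 14P and P = 153.
Y = 2067 − 6·153 = 1149.

P = 153, Y = 1149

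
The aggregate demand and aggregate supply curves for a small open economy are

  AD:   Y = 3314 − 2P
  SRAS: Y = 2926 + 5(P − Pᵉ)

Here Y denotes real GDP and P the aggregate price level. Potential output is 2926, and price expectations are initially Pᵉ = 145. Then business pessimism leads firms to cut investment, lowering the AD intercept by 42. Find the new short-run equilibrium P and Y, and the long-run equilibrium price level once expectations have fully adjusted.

AD shifts left: new AD is Y = 3272 − 2P. With Pᵉ = 145, SRAS is Y = 2201 + 5P.
Short run: 3272 − 2P = 2201 + 5P gives 1071 = 7P, so P = 153 and Y = 3272 − 2·153 = 2966.
Y = 2966 is above potential 2926; expectations adjust and SRAS shifts left until Y = 2926.
Long run: on the new AD curve, 2926 = 3272 − 2P gives P = 173.

Short run: P = 153, Y = 2966. Long run: P = 173.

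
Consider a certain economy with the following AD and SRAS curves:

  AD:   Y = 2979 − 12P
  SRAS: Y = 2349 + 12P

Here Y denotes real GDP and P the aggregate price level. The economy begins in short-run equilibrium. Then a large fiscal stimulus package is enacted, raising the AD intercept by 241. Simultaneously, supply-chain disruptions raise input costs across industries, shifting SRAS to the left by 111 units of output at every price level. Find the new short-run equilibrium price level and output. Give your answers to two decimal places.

P = 40.92, Y = 2729.00

After both shocks: AD is Y = 3220 − 12P and SRAS is Y = 2238 + 12P.
Setting them equal: 982 = 24P, so P = 40.92.
Substituting into AD, Y = 2729.00.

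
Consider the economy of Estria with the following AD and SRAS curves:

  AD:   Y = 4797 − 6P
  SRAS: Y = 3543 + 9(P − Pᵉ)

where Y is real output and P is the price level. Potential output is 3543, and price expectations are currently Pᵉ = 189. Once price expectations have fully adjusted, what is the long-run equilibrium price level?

Long-run P = 209

Short run: with Pᵉ = 189, SRAS is Y = 1842 + 9P. Setting AD = SRAS gives 2955 = 15P, so P = 197 and Y = 4797 − 6·197 = 3615.
Output 3615 is above potential 3543, so over time expected prices rise and SRAS shifts left until Y returns to 3543.
Long run: Y = 3543 on the AD curve gives 3543 = 4797 − 6P, so P = 209.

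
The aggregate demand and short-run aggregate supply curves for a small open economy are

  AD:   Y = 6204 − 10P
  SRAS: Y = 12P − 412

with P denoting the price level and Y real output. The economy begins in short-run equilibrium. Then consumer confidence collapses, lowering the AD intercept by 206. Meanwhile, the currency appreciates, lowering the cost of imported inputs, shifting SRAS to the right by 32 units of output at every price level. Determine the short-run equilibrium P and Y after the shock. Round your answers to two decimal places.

P = 289.91, Y = 3098.91

After both shocks: AD is Y = 5998 − 10P and SRAS is Y = 12P − 380.
Setting them equal: 6378 = 22P, so P = 289.91.
Substituting into AD, Y = 3098.91.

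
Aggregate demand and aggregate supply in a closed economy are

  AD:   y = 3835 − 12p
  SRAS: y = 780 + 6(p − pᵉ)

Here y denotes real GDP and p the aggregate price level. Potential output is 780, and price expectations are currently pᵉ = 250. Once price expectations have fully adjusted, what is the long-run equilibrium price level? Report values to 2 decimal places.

Long-run p = 254.58

Short run: with pᵉ = 250, SRAS is y = 6p − 720. Setting AD = SRAS gives 4555 = 18p, so p = 253.06 and y = 3835 − 12p = 798.33.
Output 798.33 is above potential 780, so over time expected prices rise and SRAS shifts left until y returns to 780.
Long run: y = 780 on the AD curve gives 780 = 3835 − 12p, so p = 254.58.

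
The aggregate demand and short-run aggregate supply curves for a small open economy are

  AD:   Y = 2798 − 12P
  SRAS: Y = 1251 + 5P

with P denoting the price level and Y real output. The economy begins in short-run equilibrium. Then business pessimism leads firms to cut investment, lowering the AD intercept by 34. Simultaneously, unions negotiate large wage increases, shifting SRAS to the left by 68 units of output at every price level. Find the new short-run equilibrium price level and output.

P = 93, Y = 1648

After both shocks: AD is Y = 2764 − 12P and SRAS is Y = 1183 + 5P.
Setting them equal: 1581 = 17P, so P = 93.
Y = 2764 − 12·93 = 1648.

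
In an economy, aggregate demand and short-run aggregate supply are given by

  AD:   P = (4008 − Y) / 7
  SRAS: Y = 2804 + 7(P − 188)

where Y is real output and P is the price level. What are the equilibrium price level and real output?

Write SRAS as Y = 2804 + 7P − 1316 = 1488 + 7P.
Rearrange AD to Y = 4008 − 7P.
Set AD = SRAS: 4008 − 7P = 1488 + 7P, so 2520 = 14P and P = 180.
Then Y = 4008 − 7·180 = 2748.

P = 180, Y = 2748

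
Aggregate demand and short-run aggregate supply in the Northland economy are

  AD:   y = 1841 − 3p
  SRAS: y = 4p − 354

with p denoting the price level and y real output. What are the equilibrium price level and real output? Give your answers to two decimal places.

p = 313.57, y = 900.29

Set AD = SRAS: 1841 − 3p = 4p − 354, so 2195 = 7p and p = 313.57.
Substituting into AD, y = 1841 − 3p = 900.29.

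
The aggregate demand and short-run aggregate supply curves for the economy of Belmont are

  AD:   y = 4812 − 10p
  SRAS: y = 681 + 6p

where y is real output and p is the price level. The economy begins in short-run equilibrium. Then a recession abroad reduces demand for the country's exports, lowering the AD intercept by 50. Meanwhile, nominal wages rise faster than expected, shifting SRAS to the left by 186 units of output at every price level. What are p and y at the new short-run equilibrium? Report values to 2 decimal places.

After both shocks: AD is y = 4762 − 10p and SRAS is y = 495 + 6p.
Setting them equal: 4267 = 16p, so p = 266.69.
Substituting into AD, y = 2095.13.

p = 266.69, y = 2095.13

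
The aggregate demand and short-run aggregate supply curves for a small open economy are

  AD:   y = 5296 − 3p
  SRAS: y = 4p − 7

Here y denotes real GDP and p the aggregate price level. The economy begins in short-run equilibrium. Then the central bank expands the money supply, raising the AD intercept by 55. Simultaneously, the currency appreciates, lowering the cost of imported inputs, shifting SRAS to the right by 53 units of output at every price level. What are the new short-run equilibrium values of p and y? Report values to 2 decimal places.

p = 757.86, y = 3077.43

After both shocks: AD is y = 5351 − 3p and SRAS is y = 46 + 4p.
Setting them equal: 5305 = 7p, so p = 757.86.
Substituting into AD, y = 3077.43.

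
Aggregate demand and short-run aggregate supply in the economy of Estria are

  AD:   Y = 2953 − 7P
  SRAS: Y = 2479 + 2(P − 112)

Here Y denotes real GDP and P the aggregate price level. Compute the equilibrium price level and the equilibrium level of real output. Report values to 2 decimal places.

P = 77.56, Y = 2410.11

Write SRAS as Y = 2479 + 2P − 224 = 2255 + 2P.
Set AD = SRAS: 2953 − 7P = 2255 + 2P, so 698 = 9P and P = 77.56.
Substituting into AD, Y = 2953 − 7P = 2410.11.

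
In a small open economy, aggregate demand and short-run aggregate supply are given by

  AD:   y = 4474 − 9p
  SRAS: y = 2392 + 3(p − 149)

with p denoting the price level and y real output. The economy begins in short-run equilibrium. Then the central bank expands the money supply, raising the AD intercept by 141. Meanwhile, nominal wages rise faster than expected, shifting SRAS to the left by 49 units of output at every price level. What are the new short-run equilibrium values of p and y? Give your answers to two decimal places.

p = 226.58, y = 2575.75

After both shocks: AD is y = 4615 − 9p and SRAS is y = 1896 + 3p.
Setting them equal: 2719 = 12p, so p = 226.58.
Substituting into AD, y = 2575.75.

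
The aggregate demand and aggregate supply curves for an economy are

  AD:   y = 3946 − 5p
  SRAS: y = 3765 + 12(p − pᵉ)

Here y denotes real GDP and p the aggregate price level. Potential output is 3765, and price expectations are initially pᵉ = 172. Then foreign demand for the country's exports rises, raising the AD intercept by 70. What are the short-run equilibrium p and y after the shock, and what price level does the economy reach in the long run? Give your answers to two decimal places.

AD shifts right: new AD is y = 4016 − 5p. With pᵉ = 172, SRAS is y = 1701 + 12p.
Short run: 4016 − 5p = 1701 + 12p gives 2315 = 17p, so p = 136.18 and y = 4016 − 5p = 3335.12.
y = 3335.12 is below potential 3765; expectations adjust and SRAS shifts right until y = 3765.
Long run: on the new AD curve, 3765 = 4016 − 5p gives p = 50.20.

Short run: p = 136.18, y = 3335.12. Long run: p = 50.20.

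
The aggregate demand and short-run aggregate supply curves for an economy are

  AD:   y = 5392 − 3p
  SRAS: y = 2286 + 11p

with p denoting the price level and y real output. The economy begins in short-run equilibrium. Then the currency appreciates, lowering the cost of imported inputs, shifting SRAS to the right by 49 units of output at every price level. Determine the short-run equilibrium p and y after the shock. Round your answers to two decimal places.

p = 218.36, y = 4736.93

This is a positive supply shock: SRAS shifts right.
New SRAS: y = 2335 + 11p.
Set AD = SRAS: 5392 − 3p = 2335 + 11p, so 3057 = 14p and p = 218.36.
Substituting into AD, y = 4736.93.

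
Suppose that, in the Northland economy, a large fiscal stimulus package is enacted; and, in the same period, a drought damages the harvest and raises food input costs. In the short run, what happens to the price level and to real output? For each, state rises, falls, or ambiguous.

The first event is a positive demand shock: AD shifts right, which by itself pushes P up and Y up.
The second is an adverse supply shock: SRAS shifts left, which by itself pushes P up and Y down.
Both shocks push P up, so P rises. The two shocks push Y in opposite directions, so the effect on Y is ambiguous.

Price level: rises; output: ambiguous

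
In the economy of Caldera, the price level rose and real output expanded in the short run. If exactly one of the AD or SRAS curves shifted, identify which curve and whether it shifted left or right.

P rose and Y rose. An AD shift moves P and Y in the same direction; an SRAS shift moves them in opposite directions.
Here P and Y moved in the same direction, so the AD curve shifted.
Since Y rose, AD shifted right.

AD shifted right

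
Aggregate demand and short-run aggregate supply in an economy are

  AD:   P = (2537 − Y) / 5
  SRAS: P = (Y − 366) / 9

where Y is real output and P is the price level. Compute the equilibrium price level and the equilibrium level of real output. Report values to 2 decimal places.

P = 155.07, Y = 1761.64

Rearrange AD to Y = 2537 − 5P.
Rearrange SRAS to Y = 366 + 9P.
Set AD = SRAS: 2537 − 5P = 366 + 9P, so 2171 = 14P and P = 155.07.
Substituting into AD, Y = 2537 − 5P = 1761.64.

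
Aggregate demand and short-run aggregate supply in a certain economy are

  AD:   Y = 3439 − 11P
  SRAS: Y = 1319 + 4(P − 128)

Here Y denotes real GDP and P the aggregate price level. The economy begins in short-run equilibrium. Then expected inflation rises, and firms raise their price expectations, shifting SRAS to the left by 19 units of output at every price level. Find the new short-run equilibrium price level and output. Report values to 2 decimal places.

P = 176.73, Y = 1494.93

This is a negative supply shock: SRAS shifts left.
New SRAS: Y = 788 + 4P.
Set AD = SRAS: 3439 − 11P = 788 + 4P, so 2651 = 15P and P = 176.73.
Substituting into AD, Y = 1494.93.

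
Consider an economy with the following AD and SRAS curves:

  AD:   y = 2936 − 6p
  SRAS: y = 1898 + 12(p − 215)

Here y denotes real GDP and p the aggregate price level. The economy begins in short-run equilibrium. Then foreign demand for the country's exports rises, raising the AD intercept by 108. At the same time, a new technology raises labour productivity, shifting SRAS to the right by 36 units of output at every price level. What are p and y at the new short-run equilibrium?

After both shocks: AD is y = 3044 − 6p and SRAS is y = 12p − 646.
Setting them equal: 3690 = 18p, so p = 205.
y = 3044 − 6·205 = 1814.

p = 205, y = 1814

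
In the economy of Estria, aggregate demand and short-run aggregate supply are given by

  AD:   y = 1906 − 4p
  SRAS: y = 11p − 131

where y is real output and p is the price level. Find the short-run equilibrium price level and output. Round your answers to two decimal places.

p = 135.80, y = 1362.80

Set AD = SRAS: 1906 − 4p = 11p − 131, so 2037 = 15p and p = 135.80.
Substituting into AD, y = 1906 − 4p = 1362.80.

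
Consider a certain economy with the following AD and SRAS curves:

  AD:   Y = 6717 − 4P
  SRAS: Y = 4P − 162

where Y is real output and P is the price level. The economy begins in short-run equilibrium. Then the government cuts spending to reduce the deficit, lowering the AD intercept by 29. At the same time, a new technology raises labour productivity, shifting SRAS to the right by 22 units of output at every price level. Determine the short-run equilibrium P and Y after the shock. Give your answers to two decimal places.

After both shocks: AD is Y = 6688 − 4P and SRAS is Y = 4P − 140.
Setting them equal: 6828 = 8P, so P = 853.50.
Substituting into AD, Y = 3274.00.

P = 853.50, Y = 3274.00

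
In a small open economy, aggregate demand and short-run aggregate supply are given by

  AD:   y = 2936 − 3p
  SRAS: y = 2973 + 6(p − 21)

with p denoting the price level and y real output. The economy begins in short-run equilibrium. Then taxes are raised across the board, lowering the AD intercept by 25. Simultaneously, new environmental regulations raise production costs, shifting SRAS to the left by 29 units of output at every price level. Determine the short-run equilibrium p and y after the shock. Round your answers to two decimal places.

p = 10.33, y = 2880.00

After both shocks: AD is y = 2911 − 3p and SRAS is y = 2818 + 6p.
Setting them equal: 93 = 9p, so p = 10.33.
Substituting into AD, y = 2880.00.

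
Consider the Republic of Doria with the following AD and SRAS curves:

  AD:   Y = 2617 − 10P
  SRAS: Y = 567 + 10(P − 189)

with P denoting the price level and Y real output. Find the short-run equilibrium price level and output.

Write SRAS as Y = 567 + 10P − 1890 = 10P − 1323.
Set AD = SRAS: 2617 − 10P = 10P − 1323, so 3940 = 20P and P = 197.
Then Y = 2617 − 10·197 = 647.

P = 197, Y = 647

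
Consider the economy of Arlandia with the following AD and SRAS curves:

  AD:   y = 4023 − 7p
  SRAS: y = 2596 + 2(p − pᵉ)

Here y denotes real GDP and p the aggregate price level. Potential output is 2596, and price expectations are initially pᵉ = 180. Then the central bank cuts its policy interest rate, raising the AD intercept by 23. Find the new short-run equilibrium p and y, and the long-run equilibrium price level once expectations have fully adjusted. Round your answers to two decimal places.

AD shifts right: new AD is y = 4046 − 7p. With pᵉ = 180, SRAS is y = 2236 + 2p.
Short run: 4046 − 7p = 2236 + 2p gives 1810 = 9p, so p = 201.11 and y = 4046 − 7p = 2638.22.
y = 2638.22 is above potential 2596; expectations adjust and SRAS shifts left until y = 2596.
Long run: on the new AD curve, 2596 = 4046 − 7p gives p = 207.14.

Short run: p = 201.11, y = 2638.22. Long run: p = 207.14.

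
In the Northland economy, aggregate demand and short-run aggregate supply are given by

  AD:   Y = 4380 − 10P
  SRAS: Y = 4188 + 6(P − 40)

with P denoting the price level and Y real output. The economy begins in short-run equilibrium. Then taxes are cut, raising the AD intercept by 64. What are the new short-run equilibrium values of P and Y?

This is a positive demand shock: AD shifts right.
New AD: Y = 4444 − 10P.
SRAS can be written Y = 3948 + 6P.
Set AD = SRAS: 4444 − 10P = 3948 + 6P, so 496 = 16P and P = 31.
Y = 4444 − 10·31 = 4134.

P = 31, Y = 4134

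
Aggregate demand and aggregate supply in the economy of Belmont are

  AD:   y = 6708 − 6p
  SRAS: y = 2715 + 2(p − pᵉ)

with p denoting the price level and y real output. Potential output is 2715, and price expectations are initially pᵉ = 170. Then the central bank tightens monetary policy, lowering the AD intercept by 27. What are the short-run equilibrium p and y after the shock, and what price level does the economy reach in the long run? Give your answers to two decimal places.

Short run: p = 538.25, y = 3451.50. Long run: p = 661.00.

AD shifts left: new AD is y = 6681 − 6p. With pᵉ = 170, SRAS is y = 2375 + 2p.
Short run: 6681 − 6p = 2375 + 2p gives 4306 = 8p, so p = 538.25 and y = 6681 − 6p = 3451.50.
y = 3451.50 is above potential 2715; expectations adjust and SRAS shifts left until y = 2715.
Long run: on the new AD curve, 2715 = 6681 − 6p gives p = 661.00.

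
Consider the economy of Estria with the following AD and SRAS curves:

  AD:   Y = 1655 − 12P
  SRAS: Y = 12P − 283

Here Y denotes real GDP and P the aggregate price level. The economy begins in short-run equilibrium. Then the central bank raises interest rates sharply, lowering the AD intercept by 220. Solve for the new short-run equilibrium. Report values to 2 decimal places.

P = 71.58, Y = 576.00

This is a negative demand shock: AD shifts left.
New AD: Y = 1435 − 12P.
Set AD = SRAS: 1435 − 12P = 12P − 283, so 1718 = 24P and P = 71.58.
Substituting into AD, Y = 576.00.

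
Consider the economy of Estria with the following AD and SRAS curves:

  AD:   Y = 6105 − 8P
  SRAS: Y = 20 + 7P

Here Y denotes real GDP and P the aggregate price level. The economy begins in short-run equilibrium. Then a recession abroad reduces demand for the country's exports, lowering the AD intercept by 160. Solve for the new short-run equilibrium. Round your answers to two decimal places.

P = 395.00, Y = 2785.00

This is a negative demand shock: AD shifts left.
New AD: Y = 5945 − 8P.
Set AD = SRAS: 5945 − 8P = 20 + 7P, so 5925 = 15P and P = 395.00.
Substituting into AD, Y = 2785.00.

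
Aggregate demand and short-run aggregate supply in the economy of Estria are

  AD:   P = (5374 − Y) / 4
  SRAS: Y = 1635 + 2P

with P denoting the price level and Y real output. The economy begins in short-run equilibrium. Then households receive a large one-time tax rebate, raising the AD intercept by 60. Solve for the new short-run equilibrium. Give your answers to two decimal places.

This is a positive demand shock: AD shifts right.
New AD: Y = 5434 − 4P.
Set AD = SRAS: 5434 − 4P = 1635 + 2P, so 3799 = 6P and P = 633.17.
Substituting into AD, Y = 2901.33.

P = 633.17, Y = 2901.33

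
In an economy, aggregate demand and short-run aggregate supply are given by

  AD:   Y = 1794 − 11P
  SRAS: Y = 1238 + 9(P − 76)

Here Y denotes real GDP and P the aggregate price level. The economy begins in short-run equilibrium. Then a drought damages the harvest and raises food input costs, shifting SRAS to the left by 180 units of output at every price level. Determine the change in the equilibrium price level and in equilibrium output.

ΔP = +9, ΔY = -99

This is a negative supply shock: SRAS shifts left.
New SRAS: Y = 374 + 9P.
Set AD = SRAS: 1794 − 11P = 374 + 9P, so 1420 = 20P and P = 71.
Y = 1794 − 11·71 = 1013.
Initially P = 62, Y = 1112, so ΔP = +9 and ΔY = -99.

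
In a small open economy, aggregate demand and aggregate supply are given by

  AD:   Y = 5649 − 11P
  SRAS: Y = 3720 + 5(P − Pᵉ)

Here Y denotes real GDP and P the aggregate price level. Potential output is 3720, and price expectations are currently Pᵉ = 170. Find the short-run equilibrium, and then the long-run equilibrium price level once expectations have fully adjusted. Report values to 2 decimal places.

Short run: with Pᵉ = 170, SRAS is Y = 2870 + 5P. Setting AD = SRAS gives 2779 = 16P, so P = 173.69 and Y = 5649 − 11P = 3738.44.
Output 3738.44 is above potential 3720, so over time expected prices rise and SRAS shifts left until Y returns to 3720.
Long run: Y = 3720 on the AD curve gives 3720 = 5649 − 11P, so P = 175.36.

Short run: P = 173.69, Y = 3738.44. Long run: P = 175.36.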